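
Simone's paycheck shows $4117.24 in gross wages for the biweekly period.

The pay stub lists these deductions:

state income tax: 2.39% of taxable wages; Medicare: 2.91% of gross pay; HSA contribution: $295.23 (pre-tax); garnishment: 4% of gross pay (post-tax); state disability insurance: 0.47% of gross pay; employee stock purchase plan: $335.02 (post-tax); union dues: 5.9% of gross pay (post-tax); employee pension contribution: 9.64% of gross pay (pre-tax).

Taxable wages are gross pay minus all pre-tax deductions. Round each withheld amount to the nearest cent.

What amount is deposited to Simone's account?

$2461.46

HSA contribution: $295.23
Employee pension contribution: $4117.24 × 0.0964 = $396.90
Pre-tax total = $295.23 + $396.90 = $692.13
Taxable wages = $4117.24 − $692.13 = $3425.11
State income tax: $3425.11 × 0.0239 = $81.86
Medicare: $4117.24 × 0.0291 = $119.81
State disability insurance: $4117.24 × 0.0047 = $19.35
Employee stock purchase plan: $335.02
Garnishment: $4117.24 × 0.04 = $164.69
Union dues: $4117.24 × 0.059 = $242.92
Total deductions = $295.23 + $396.90 + $81.86 + $119.81 + $19.35 + $335.02 + $164.69 + $242.92 = $1655.78
Net pay = $4117.24 − $1655.78 = $2461.46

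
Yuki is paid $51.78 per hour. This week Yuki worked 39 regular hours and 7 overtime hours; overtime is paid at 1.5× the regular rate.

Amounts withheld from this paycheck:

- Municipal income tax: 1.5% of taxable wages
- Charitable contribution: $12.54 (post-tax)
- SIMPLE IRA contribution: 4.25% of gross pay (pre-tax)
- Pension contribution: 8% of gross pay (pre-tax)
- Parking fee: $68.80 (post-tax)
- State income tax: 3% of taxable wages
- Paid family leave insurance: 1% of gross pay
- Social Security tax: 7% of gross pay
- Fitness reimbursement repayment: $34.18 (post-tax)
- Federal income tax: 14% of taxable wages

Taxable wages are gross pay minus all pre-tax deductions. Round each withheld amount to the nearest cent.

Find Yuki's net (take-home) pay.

Regular pay: 39 × $51.78 = $2,019.42
Overtime pay: 7 × $51.78 × 1.5 = $543.69
Gross pay = $2,019.42 + $543.69 = $2,563.11
SIMPLE IRA contribution: $2,563.11 × 0.0425 = $108.93
Pension contribution: $2,563.11 × 0.08 = $205.05
Pre-tax total = $108.93 + $205.05 = $313.98
Taxable wages = $2,563.11 − $313.98 = $2,249.13
Federal income tax: $2,249.13 × 0.14 = $314.88
Municipal income tax: $2,249.13 × 0.015 = $33.74
State income tax: $2,249.13 × 0.03 = $67.47
Social Security tax: $2,563.11 × 0.07 = $179.42
Paid family leave insurance: $2,563.11 × 0.01 = $25.63
Charitable contribution: $12.54
Parking fee: $68.80
Fitness reimbursement repayment: $34.18
Total deductions = $108.93 + $205.05 + $314.88 + $33.74 + $67.47 + $179.42 + $25.63 + $12.54 + $68.80 + $34.18 = $1,050.64
Net pay = $2,563.11 − $1,050.64 = $1,512.47

$1,512.47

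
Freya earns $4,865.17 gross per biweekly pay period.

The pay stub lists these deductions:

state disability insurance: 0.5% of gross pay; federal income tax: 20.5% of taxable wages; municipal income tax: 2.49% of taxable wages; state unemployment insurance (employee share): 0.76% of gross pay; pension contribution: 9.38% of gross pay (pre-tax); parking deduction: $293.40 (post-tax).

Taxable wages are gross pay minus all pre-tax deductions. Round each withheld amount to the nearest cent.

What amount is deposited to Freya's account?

Pension contribution: $4,865.17 × 0.0938 = $456.35
Taxable wages = $4,865.17 − $456.35 = $4,408.82
Federal income tax: $4,408.82 × 0.205 = $903.81
Municipal income tax: $4,408.82 × 0.0249 = $109.78
State disability insurance: $4,865.17 × 0.005 = $24.33
State unemployment insurance (employee share): $4,865.17 × 0.0076 = $36.98
Parking deduction: $293.40
Total deductions = $456.35 + $903.81 + $109.78 + $24.33 + $36.98 + $293.40 = $1,824.65
Net pay = $4,865.17 − $1,824.65 = $3,040.52

$3,040.52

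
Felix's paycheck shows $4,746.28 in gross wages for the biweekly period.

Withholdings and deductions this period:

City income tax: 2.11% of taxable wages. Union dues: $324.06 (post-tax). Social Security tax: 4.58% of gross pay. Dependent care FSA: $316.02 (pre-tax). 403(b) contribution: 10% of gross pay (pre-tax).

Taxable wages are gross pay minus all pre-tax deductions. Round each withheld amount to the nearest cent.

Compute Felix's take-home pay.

$3,330.73

Dependent care FSA: $316.02
403(b) contribution: $4,746.28 × 0.1 = $474.63
Pre-tax total = $316.02 + $474.63 = $790.65
Taxable wages = $4,746.28 − $790.65 = $3,955.63
City income tax: $3,955.63 × 0.0211 = $83.46
Social Security tax: $4,746.28 × 0.0458 = $217.38
Union dues: $324.06
Total deductions = $316.02 + $474.63 + $83.46 + $217.38 + $324.06 = $1,415.55
Net pay = $4,746.28 − $1,415.55 = $3,330.73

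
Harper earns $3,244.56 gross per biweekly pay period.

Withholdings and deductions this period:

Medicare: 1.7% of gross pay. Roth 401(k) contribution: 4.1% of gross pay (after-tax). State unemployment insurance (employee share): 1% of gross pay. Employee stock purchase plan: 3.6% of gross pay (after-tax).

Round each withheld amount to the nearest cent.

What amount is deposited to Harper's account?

$2,907.12

State unemployment insurance (employee share): $3,244.56 × 0.01 = $32.45
Medicare: $3,244.56 × 0.017 = $55.16
Roth 401(k) contribution: $3,244.56 × 0.041 = $133.03
Employee stock purchase plan: $3,244.56 × 0.036 = $116.80
Total deductions = $32.45 + $55.16 + $133.03 + $116.80 = $337.44
Net pay = $3,244.56 − $337.44 = $2,907.12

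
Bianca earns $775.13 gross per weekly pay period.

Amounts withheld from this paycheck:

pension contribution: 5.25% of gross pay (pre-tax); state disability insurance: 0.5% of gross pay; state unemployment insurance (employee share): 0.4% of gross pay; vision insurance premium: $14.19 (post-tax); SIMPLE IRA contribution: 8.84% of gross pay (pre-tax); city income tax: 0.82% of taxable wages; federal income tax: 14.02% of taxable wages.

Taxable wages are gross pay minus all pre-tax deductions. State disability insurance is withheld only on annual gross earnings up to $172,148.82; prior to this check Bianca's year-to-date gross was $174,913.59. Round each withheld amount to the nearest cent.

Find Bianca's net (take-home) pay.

$549.81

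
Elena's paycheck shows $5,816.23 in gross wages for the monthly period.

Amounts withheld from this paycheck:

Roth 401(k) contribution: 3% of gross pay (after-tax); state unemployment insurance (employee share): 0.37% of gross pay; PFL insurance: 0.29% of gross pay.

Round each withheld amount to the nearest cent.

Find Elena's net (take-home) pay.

State unemployment insurance (employee share): $5,816.23 × 0.0037 = $21.52
PFL insurance: $5,816.23 × 0.0029 = $16.87
Roth 401(k) contribution: $5,816.23 × 0.03 = $174.49
Total deductions = $21.52 + $16.87 + $174.49 = $212.88
Net pay = $5,816.23 − $212.88 = $5,603.35

$5,603.35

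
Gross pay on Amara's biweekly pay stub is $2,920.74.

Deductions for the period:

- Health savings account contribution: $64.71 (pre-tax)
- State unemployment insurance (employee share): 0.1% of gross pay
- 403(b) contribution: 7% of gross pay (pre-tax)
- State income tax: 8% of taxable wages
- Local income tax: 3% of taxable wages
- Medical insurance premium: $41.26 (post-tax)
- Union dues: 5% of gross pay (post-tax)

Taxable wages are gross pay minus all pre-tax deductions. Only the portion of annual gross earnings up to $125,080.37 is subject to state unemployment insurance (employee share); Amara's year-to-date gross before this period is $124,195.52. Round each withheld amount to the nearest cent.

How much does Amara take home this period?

403(b) contribution: $2,920.74 × 0.07 = $204.45
Health savings account contribution: $64.71
Pre-tax total = $204.45 + $64.71 = $269.16
Taxable wages = $2,920.74 − $269.16 = $2,651.58
Local income tax: $2,651.58 × 0.03 = $79.55
State income tax: $2,651.58 × 0.08 = $212.13
State unemployment insurance (employee share): only $125,080.37 − $124,195.52 = $884.85 of this check is subject → $884.85 × 0.001 = $0.88
Medical insurance premium: $41.26
Union dues: $2,920.74 × 0.05 = $146.04
Total deductions = $204.45 + $64.71 + $79.55 + $212.13 + $0.88 + $41.26 + $146.04 = $749.02
Net pay = $2,920.74 − $749.02 = $2,171.72

$2,171.72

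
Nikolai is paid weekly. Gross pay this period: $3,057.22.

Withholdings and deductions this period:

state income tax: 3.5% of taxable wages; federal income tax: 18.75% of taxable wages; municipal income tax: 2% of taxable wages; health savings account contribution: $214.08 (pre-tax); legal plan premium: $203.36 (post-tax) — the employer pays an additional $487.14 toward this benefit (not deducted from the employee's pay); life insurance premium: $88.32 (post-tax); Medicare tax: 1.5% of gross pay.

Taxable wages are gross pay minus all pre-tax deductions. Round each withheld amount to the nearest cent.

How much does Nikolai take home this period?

Health savings account contribution: $214.08
Taxable wages = $3,057.22 − $214.08 = $2,843.14
State income tax: $2,843.14 × 0.035 = $99.51
Municipal income tax: $2,843.14 × 0.02 = $56.86
Federal income tax: $2,843.14 × 0.1875 = $533.09
Medicare tax: $3,057.22 × 0.015 = $45.86
Life insurance premium: $88.32
Legal plan premium: $203.36
(Employer's $487.14 toward legal plan premium is not withheld from the employee.)
Total deductions = $214.08 + $99.51 + $56.86 + $533.09 + $45.86 + $88.32 + $203.36 = $1,241.08
Net pay = $3,057.22 − $1,241.08 = $1,816.14

$1,816.14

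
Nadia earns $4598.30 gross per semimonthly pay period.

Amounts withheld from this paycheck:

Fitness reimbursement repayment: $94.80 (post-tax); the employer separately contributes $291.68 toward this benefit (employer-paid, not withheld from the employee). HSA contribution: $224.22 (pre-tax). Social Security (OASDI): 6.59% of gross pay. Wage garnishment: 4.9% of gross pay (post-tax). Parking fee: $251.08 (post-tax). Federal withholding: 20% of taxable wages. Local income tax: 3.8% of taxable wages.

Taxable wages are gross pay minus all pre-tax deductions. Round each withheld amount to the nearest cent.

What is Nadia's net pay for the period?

HSA contribution: $224.22
Taxable wages = $4598.30 − $224.22 = $4374.08
Local income tax: $4374.08 × 0.038 = $166.22
Federal withholding: $4374.08 × 0.2 = $874.82
Social Security (OASDI): $4598.30 × 0.0659 = $303.03
Parking fee: $251.08
Wage garnishment: $4598.30 × 0.049 = $225.32
Fitness reimbursement repayment: $94.80
(Employer's $291.68 toward fitness reimbursement repayment is not withheld from the employee.)
Total deductions = $224.22 + $166.22 + $874.82 + $303.03 + $251.08 + $225.32 + $94.80 = $2139.49
Net pay = $4598.30 − $2139.49 = $2458.81

$2458.81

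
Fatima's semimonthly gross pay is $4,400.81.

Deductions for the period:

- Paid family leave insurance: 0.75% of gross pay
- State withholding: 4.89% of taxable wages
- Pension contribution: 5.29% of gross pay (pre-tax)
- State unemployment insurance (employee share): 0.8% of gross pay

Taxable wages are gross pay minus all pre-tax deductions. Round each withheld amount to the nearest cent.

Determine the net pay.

Pension contribution: $4,400.81 × 0.0529 = $232.80
Taxable wages = $4,400.81 − $232.80 = $4,168.01
State withholding: $4,168.01 × 0.0489 = $203.82
State unemployment insurance (employee share): $4,400.81 × 0.008 = $35.21
Paid family leave insurance: $4,400.81 × 0.0075 = $33.01
Total deductions = $232.80 + $203.82 + $35.21 + $33.01 = $504.84
Net pay = $4,400.81 − $504.84 = $3,895.97

$3,895.97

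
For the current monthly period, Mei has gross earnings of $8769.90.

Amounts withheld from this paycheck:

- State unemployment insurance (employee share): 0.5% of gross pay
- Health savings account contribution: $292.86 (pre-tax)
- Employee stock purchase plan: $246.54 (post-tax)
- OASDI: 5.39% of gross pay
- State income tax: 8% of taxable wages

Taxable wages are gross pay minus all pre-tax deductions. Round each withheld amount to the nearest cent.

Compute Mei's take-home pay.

Health savings account contribution: $292.86
Taxable wages = $8769.90 − $292.86 = $8477.04
State income tax: $8477.04 × 0.08 = $678.16
State unemployment insurance (employee share): $8769.90 × 0.005 = $43.85
OASDI: $8769.90 × 0.0539 = $472.70
Employee stock purchase plan: $246.54
Total deductions = $292.86 + $678.16 + $43.85 + $472.70 + $246.54 = $1734.11
Net pay = $8769.90 − $1734.11 = $7035.79

$7035.79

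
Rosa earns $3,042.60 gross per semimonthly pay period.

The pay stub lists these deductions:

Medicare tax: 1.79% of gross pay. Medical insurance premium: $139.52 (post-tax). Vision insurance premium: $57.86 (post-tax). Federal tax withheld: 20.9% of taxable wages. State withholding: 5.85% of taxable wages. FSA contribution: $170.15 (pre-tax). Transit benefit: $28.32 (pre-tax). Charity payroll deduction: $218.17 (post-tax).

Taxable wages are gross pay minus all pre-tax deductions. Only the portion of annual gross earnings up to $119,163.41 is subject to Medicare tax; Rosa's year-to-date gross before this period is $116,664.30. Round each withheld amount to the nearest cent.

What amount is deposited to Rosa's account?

Transit benefit: $28.32
FSA contribution: $170.15
Pre-tax total = $28.32 + $170.15 = $198.47
Taxable wages = $3,042.60 − $198.47 = $2,844.13
State withholding: $2,844.13 × 0.0585 = $166.38
Federal tax withheld: $2,844.13 × 0.209 = $594.42
Medicare tax: only $119,163.41 − $116,664.30 = $2,499.11 of this check is subject → $2,499.11 × 0.0179 = $44.73
Charity payroll deduction: $218.17
Vision insurance premium: $57.86
Medical insurance premium: $139.52
Total deductions = $28.32 + $170.15 + $166.38 + $594.42 + $44.73 + $218.17 + $57.86 + $139.52 = $1,419.55
Net pay = $3,042.60 − $1,419.55 = $1,623.05

$1,623.05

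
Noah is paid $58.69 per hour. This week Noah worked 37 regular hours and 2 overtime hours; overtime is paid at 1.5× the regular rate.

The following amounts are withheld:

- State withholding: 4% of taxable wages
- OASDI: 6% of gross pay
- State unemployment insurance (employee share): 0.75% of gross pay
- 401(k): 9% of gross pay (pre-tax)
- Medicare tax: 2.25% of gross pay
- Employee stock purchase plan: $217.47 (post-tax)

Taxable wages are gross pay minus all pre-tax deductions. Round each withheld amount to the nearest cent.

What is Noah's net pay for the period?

$1622.11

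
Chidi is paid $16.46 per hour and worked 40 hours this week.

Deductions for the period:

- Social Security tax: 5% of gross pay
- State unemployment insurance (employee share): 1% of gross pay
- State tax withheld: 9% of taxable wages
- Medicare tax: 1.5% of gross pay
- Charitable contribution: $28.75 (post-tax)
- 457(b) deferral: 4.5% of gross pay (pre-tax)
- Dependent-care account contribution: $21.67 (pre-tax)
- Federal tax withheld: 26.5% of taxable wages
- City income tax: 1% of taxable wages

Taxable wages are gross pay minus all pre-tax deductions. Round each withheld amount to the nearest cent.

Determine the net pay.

$307.38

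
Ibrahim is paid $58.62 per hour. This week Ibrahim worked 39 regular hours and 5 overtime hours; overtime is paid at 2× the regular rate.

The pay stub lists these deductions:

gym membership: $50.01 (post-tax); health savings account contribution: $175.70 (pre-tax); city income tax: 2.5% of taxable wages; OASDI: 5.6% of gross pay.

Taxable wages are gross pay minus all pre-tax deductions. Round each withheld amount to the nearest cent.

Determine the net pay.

Regular pay: 39 × $58.62 = $2286.18
Overtime pay: 5 × $58.62 × 2 = $586.20
Gross pay = $2286.18 + $586.20 = $2872.38
Health savings account contribution: $175.70
Taxable wages = $2872.38 − $175.70 = $2696.68
City income tax: $2696.68 × 0.025 = $67.42
OASDI: $2872.38 × 0.056 = $160.85
Gym membership: $50.01
Total deductions = $175.70 + $67.42 + $160.85 + $50.01 = $453.98
Net pay = $2872.38 − $453.98 = $2418.40

$2418.40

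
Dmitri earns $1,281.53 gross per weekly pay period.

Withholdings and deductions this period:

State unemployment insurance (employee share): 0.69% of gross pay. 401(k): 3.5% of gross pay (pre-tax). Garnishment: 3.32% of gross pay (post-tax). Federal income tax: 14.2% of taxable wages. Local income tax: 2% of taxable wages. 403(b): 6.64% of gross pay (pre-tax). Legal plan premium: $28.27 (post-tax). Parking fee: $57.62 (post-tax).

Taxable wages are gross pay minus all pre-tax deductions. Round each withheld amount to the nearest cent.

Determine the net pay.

403(b): $1,281.53 × 0.0664 = $85.09
401(k): $1,281.53 × 0.035 = $44.85
Pre-tax total = $85.09 + $44.85 = $129.94
Taxable wages = $1,281.53 − $129.94 = $1,151.59
Federal income tax: $1,151.59 × 0.142 = $163.53
Local income tax: $1,151.59 × 0.02 = $23.03
State unemployment insurance (employee share): $1,281.53 × 0.0069 = $8.84
Garnishment: $1,281.53 × 0.0332 = $42.55
Parking fee: $57.62
Legal plan premium: $28.27
Total deductions = $85.09 + $44.85 + $163.53 + $23.03 + $8.84 + $42.55 + $57.62 + $28.27 = $453.78
Net pay = $1,281.53 − $453.78 = $827.75

$827.75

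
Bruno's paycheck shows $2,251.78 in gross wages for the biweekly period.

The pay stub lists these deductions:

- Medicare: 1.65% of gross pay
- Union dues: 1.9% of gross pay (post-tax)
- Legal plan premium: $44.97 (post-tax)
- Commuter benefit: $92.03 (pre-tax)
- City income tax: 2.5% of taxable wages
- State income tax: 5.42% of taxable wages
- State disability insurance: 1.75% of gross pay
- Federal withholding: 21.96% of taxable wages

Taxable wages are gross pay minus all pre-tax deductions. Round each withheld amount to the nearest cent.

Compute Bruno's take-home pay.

$1,350.11

Commuter benefit: $92.03
Taxable wages = $2,251.78 − $92.03 = $2,159.75
Federal withholding: $2,159.75 × 0.2196 = $474.28
City income tax: $2,159.75 × 0.025 = $53.99
State income tax: $2,159.75 × 0.0542 = $117.06
Medicare: $2,251.78 × 0.0165 = $37.15
State disability insurance: $2,251.78 × 0.0175 = $39.41
Legal plan premium: $44.97
Union dues: $2,251.78 × 0.019 = $42.78
Total deductions = $92.03 + $474.28 + $53.99 + $117.06 + $37.15 + $39.41 + $44.97 + $42.78 = $901.67
Net pay = $2,251.78 − $901.67 = $1,350.11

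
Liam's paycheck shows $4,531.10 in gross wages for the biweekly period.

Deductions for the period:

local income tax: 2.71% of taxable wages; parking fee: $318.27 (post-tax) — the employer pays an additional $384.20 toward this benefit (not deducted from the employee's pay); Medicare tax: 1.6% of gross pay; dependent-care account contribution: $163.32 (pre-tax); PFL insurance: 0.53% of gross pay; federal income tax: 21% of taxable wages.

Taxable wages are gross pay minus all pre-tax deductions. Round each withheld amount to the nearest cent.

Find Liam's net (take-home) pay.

$2,917.40

Dependent-care account contribution: $163.32
Taxable wages = $4,531.10 − $163.32 = $4,367.78
Federal income tax: $4,367.78 × 0.21 = $917.23
Local income tax: $4,367.78 × 0.0271 = $118.37
Medicare tax: $4,531.10 × 0.016 = $72.50
PFL insurance: $4,531.10 × 0.0053 = $24.01
Parking fee: $318.27
(Employer's $384.20 toward parking fee is not withheld from the employee.)
Total deductions = $163.32 + $917.23 + $118.37 + $72.50 + $24.01 + $318.27 = $1,613.70
Net pay = $4,531.10 − $1,613.70 = $2,917.40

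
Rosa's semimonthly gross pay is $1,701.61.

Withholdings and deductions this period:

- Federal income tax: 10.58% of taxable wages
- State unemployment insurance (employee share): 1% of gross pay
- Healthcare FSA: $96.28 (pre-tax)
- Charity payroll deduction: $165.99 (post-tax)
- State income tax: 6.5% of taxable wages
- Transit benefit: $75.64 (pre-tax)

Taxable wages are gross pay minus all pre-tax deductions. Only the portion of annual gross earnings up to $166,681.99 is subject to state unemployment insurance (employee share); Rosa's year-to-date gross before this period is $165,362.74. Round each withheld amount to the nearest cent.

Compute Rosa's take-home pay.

$1,089.24

Transit benefit: $75.64
Healthcare FSA: $96.28
Pre-tax total = $75.64 + $96.28 = $171.92
Taxable wages = $1,701.61 − $171.92 = $1,529.69
State income tax: $1,529.69 × 0.065 = $99.43
Federal income tax: $1,529.69 × 0.1058 = $161.84
State unemployment insurance (employee share): only $166,681.99 − $165,362.74 = $1,319.25 of this check is subject → $1,319.25 × 0.01 = $13.19
Charity payroll deduction: $165.99
Total deductions = $75.64 + $96.28 + $99.43 + $161.84 + $13.19 + $165.99 = $612.37
Net pay = $1,701.61 − $612.37 = $1,089.24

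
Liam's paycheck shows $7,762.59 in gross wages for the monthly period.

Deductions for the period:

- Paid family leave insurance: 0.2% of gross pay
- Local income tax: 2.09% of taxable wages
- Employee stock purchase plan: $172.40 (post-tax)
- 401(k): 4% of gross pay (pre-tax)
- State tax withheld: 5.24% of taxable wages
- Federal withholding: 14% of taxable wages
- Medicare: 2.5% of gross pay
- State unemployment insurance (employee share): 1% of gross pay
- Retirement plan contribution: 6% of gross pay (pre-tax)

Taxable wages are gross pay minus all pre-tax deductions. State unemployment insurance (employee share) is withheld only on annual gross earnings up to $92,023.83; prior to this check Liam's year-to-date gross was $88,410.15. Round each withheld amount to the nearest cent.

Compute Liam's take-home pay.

$5,078.02

Retirement plan contribution: $7,762.59 × 0.06 = $465.76
401(k): $7,762.59 × 0.04 = $310.50
Pre-tax total = $465.76 + $310.50 = $776.26
Taxable wages = $7,762.59 − $776.26 = $6,986.33
State tax withheld: $6,986.33 × 0.0524 = $366.08
Local income tax: $6,986.33 × 0.0209 = $146.01
Federal withholding: $6,986.33 × 0.14 = $978.09
State unemployment insurance (employee share): only $92,023.83 − $88,410.15 = $3,613.68 of this check is subject → $3,613.68 × 0.01 = $36.14
Paid family leave insurance: $7,762.59 × 0.002 = $15.53
Medicare: $7,762.59 × 0.025 = $194.06
Employee stock purchase plan: $172.40
Total deductions = $465.76 + $310.50 + $366.08 + $146.01 + $978.09 + $36.14 + $15.53 + $194.06 + $172.40 = $2,684.57
Net pay = $7,762.59 − $2,684.57 = $5,078.02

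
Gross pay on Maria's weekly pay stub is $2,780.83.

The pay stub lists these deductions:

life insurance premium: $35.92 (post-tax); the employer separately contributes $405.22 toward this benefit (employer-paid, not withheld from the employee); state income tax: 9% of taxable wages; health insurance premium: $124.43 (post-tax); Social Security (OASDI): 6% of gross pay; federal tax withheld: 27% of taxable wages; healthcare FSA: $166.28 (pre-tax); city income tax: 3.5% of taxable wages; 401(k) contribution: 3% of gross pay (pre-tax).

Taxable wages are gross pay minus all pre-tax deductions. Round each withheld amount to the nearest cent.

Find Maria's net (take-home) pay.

401(k) contribution: $2,780.83 × 0.03 = $83.42
Healthcare FSA: $166.28
Pre-tax total = $83.42 + $166.28 = $249.70
Taxable wages = $2,780.83 − $249.70 = $2,531.13
City income tax: $2,531.13 × 0.035 = $88.59
Federal tax withheld: $2,531.13 × 0.27 = $683.41
State income tax: $2,531.13 × 0.09 = $227.80
Social Security (OASDI): $2,780.83 × 0.06 = $166.85
Health insurance premium: $124.43
Life insurance premium: $35.92
(Employer's $405.22 toward life insurance premium is not withheld from the employee.)
Total deductions = $83.42 + $166.28 + $88.59 + $683.41 + $227.80 + $166.85 + $124.43 + $35.92 = $1,576.70
Net pay = $2,780.83 − $1,576.70 = $1,204.13

$1,204.13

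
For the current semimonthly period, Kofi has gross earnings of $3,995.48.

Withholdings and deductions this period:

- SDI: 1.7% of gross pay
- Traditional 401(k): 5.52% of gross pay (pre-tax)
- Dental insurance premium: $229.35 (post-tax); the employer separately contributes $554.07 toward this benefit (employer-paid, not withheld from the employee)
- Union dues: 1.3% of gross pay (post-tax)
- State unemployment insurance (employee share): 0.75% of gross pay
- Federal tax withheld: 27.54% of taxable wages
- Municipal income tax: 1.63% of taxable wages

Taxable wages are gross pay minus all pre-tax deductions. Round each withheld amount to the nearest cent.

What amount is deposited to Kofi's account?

$2,294.60

Traditional 401(k): $3,995.48 × 0.0552 = $220.55
Taxable wages = $3,995.48 − $220.55 = $3,774.93
Municipal income tax: $3,774.93 × 0.0163 = $61.53
Federal tax withheld: $3,774.93 × 0.2754 = $1,039.62
SDI: $3,995.48 × 0.017 = $67.92
State unemployment insurance (employee share): $3,995.48 × 0.0075 = $29.97
Union dues: $3,995.48 × 0.013 = $51.94
Dental insurance premium: $229.35
(Employer's $554.07 toward dental insurance premium is not withheld from the employee.)
Total deductions = $220.55 + $61.53 + $1,039.62 + $67.92 + $29.97 + $51.94 + $229.35 = $1,700.88
Net pay = $3,995.48 − $1,700.88 = $2,294.60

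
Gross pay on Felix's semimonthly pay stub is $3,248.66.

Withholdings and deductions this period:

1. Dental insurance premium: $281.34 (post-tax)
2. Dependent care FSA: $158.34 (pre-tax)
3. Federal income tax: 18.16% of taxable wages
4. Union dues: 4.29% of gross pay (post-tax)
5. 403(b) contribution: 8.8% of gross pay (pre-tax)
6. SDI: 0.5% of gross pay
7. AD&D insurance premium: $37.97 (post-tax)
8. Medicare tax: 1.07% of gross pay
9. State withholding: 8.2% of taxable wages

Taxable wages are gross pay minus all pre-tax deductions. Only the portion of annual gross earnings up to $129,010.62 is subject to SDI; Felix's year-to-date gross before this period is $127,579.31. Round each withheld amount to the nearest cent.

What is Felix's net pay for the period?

403(b) contribution: $3,248.66 × 0.088 = $285.88
Dependent care FSA: $158.34
Pre-tax total = $285.88 + $158.34 = $444.22
Taxable wages = $3,248.66 − $444.22 = $2,804.44
Federal income tax: $2,804.44 × 0.1816 = $509.29
State withholding: $2,804.44 × 0.082 = $229.96
Medicare tax: $3,248.66 × 0.0107 = $34.76
SDI: only $129,010.62 − $127,579.31 = $1,431.31 of this check is subject → $1,431.31 × 0.005 = $7.16
Union dues: $3,248.66 × 0.0429 = $139.37
AD&D insurance premium: $37.97
Dental insurance premium: $281.34
Total deductions = $285.88 + $158.34 + $509.29 + $229.96 + $34.76 + $7.16 + $139.37 + $37.97 + $281.34 = $1,684.07
Net pay = $3,248.66 − $1,684.07 = $1,564.59

$1,564.59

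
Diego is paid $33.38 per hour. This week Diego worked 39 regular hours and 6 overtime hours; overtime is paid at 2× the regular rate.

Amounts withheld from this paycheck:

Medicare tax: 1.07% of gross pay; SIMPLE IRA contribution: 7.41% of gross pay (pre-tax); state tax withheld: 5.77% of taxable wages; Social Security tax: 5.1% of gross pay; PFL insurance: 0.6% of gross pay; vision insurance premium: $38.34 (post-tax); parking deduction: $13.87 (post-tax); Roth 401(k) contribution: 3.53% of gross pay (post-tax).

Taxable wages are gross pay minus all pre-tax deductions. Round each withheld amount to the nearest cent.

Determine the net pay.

$1,257.73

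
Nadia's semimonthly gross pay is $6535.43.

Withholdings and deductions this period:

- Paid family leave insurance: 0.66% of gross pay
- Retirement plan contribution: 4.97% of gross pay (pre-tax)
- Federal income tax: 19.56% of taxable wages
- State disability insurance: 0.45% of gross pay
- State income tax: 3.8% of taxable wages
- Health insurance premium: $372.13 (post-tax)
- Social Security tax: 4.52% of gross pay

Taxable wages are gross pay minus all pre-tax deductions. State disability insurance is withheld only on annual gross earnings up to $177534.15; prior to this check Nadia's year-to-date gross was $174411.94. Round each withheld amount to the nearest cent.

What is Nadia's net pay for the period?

$4035.11

Retirement plan contribution: $6535.43 × 0.0497 = $324.81
Taxable wages = $6535.43 − $324.81 = $6210.62
State income tax: $6210.62 × 0.038 = $236.00
Federal income tax: $6210.62 × 0.1956 = $1214.80
Social Security tax: $6535.43 × 0.0452 = $295.40
State disability insurance: only $177534.15 − $174411.94 = $3122.21 of this check is subject → $3122.21 × 0.0045 = $14.05
Paid family leave insurance: $6535.43 × 0.0066 = $43.13
Health insurance premium: $372.13
Total deductions = $324.81 + $236.00 + $1214.80 + $295.40 + $14.05 + $43.13 + $372.13 = $2500.32
Net pay = $6535.43 − $2500.32 = $4035.11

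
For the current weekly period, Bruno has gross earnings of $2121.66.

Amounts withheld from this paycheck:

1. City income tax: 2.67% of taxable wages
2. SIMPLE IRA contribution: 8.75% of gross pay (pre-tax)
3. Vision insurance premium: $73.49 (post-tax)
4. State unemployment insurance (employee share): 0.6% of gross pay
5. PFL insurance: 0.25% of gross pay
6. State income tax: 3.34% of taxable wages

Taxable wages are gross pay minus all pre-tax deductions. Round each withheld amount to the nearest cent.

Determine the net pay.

SIMPLE IRA contribution: $2121.66 × 0.0875 = $185.65
Taxable wages = $2121.66 − $185.65 = $1936.01
State income tax: $1936.01 × 0.0334 = $64.66
City income tax: $1936.01 × 0.0267 = $51.69
PFL insurance: $2121.66 × 0.0025 = $5.30
State unemployment insurance (employee share): $2121.66 × 0.006 = $12.73
Vision insurance premium: $73.49
Total deductions = $185.65 + $64.66 + $51.69 + $5.30 + $12.73 + $73.49 = $393.52
Net pay = $2121.66 − $393.52 = $1728.14

$1728.14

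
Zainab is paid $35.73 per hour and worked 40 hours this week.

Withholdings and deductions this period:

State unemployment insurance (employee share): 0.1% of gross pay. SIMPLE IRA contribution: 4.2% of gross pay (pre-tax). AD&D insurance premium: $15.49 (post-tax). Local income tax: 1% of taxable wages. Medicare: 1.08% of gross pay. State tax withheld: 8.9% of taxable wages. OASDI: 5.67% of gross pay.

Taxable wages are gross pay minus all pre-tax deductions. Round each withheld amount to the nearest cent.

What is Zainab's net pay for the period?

Gross pay: 40 × $35.73 = $1429.20
SIMPLE IRA contribution: $1429.20 × 0.042 = $60.03
Taxable wages = $1429.20 − $60.03 = $1369.17
State tax withheld: $1369.17 × 0.089 = $121.86
Local income tax: $1369.17 × 0.01 = $13.69
Medicare: $1429.20 × 0.0108 = $15.44
State unemployment insurance (employee share): $1429.20 × 0.001 = $1.43
OASDI: $1429.20 × 0.0567 = $81.04
AD&D insurance premium: $15.49
Total deductions = $60.03 + $121.86 + $13.69 + $15.44 + $1.43 + $81.04 + $15.49 = $308.98
Net pay = $1429.20 − $308.98 = $1120.22

$1120.22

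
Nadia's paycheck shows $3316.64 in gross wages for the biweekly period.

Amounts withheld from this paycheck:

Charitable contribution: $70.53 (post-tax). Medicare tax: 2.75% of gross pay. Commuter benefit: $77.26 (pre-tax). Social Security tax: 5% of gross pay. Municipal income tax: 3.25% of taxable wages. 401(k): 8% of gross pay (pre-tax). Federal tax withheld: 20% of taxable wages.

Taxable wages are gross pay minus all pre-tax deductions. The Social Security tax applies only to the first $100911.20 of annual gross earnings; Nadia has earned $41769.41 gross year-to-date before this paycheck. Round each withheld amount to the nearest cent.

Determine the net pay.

Commuter benefit: $77.26
401(k): $3316.64 × 0.08 = $265.33
Pre-tax total = $77.26 + $265.33 = $342.59
Taxable wages = $3316.64 − $342.59 = $2974.05
Municipal income tax: $2974.05 × 0.0325 = $96.66
Federal tax withheld: $2974.05 × 0.2 = $594.81
Medicare tax: $3316.64 × 0.0275 = $91.21
Social Security tax: cap not yet reached, full $3316.64 is subject → $3316.64 × 0.05 = $165.83
Charitable contribution: $70.53
Total deductions = $77.26 + $265.33 + $96.66 + $594.81 + $91.21 + $165.83 + $70.53 = $1361.63
Net pay = $3316.64 − $1361.63 = $1955.01

$1955.01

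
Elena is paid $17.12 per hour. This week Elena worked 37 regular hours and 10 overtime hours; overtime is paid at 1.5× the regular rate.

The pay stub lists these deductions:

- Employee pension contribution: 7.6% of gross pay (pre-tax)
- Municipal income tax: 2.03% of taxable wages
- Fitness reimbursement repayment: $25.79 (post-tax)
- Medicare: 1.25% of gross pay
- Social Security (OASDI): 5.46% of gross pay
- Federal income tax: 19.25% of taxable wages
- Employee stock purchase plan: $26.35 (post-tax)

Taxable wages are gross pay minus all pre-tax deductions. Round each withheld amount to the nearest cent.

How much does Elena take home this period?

$535.65

Regular pay: 37 × $17.12 = $633.44
Overtime pay: 10 × $17.12 × 1.5 = $256.80
Gross pay = $633.44 + $256.80 = $890.24
Employee pension contribution: $890.24 × 0.076 = $67.66
Taxable wages = $890.24 − $67.66 = $822.58
Municipal income tax: $822.58 × 0.0203 = $16.70
Federal income tax: $822.58 × 0.1925 = $158.35
Social Security (OASDI): $890.24 × 0.0546 = $48.61
Medicare: $890.24 × 0.0125 = $11.13
Fitness reimbursement repayment: $25.79
Employee stock purchase plan: $26.35
Total deductions = $67.66 + $16.70 + $158.35 + $48.61 + $11.13 + $25.79 + $26.35 = $354.59
Net pay = $890.24 − $354.59 = $535.65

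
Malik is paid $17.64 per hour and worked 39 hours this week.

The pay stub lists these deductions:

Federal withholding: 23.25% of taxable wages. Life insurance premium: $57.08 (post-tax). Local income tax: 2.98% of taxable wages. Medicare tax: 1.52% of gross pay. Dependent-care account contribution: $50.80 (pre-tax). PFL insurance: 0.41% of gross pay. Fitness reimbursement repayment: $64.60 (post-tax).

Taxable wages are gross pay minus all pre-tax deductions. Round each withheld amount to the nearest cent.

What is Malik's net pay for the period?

$335.07

Gross pay: 39 × $17.64 = $687.96
Dependent-care account contribution: $50.80
Taxable wages = $687.96 − $50.80 = $637.16
Local income tax: $637.16 × 0.0298 = $18.99
Federal withholding: $637.16 × 0.2325 = $148.14
PFL insurance: $687.96 × 0.0041 = $2.82
Medicare tax: $687.96 × 0.0152 = $10.46
Fitness reimbursement repayment: $64.60
Life insurance premium: $57.08
Total deductions = $50.80 + $18.99 + $148.14 + $2.82 + $10.46 + $64.60 + $57.08 = $352.89
Net pay = $687.96 − $352.89 = $335.07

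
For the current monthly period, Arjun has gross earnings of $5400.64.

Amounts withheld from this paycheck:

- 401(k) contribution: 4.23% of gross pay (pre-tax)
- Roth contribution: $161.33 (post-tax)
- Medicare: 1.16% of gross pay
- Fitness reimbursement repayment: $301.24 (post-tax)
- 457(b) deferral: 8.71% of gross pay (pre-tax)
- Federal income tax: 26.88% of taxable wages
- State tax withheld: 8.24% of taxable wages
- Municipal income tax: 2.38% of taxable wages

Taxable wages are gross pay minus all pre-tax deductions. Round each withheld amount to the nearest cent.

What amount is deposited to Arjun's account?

$2413.40

457(b) deferral: $5400.64 × 0.0871 = $470.40
401(k) contribution: $5400.64 × 0.0423 = $228.45
Pre-tax total = $470.40 + $228.45 = $698.85
Taxable wages = $5400.64 − $698.85 = $4701.79
Federal income tax: $4701.79 × 0.2688 = $1263.84
Municipal income tax: $4701.79 × 0.0238 = $111.90
State tax withheld: $4701.79 × 0.0824 = $387.43
Medicare: $5400.64 × 0.0116 = $62.65
Fitness reimbursement repayment: $301.24
Roth contribution: $161.33
Total deductions = $470.40 + $228.45 + $1263.84 + $111.90 + $387.43 + $62.65 + $301.24 + $161.33 = $2987.24
Net pay = $5400.64 − $2987.24 = $2413.40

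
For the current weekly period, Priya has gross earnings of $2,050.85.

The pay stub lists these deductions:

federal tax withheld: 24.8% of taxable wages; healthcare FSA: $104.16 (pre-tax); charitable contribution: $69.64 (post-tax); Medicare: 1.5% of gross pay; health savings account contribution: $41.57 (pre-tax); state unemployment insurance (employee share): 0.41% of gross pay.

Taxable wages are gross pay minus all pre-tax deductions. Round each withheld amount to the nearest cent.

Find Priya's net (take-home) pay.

$1,323.84

Healthcare FSA: $104.16
Health savings account contribution: $41.57
Pre-tax total = $104.16 + $41.57 = $145.73
Taxable wages = $2,050.85 − $145.73 = $1,905.12
Federal tax withheld: $1,905.12 × 0.248 = $472.47
State unemployment insurance (employee share): $2,050.85 × 0.0041 = $8.41
Medicare: $2,050.85 × 0.015 = $30.76
Charitable contribution: $69.64
Total deductions = $104.16 + $41.57 + $472.47 + $8.41 + $30.76 + $69.64 = $727.01
Net pay = $2,050.85 − $727.01 = $1,323.84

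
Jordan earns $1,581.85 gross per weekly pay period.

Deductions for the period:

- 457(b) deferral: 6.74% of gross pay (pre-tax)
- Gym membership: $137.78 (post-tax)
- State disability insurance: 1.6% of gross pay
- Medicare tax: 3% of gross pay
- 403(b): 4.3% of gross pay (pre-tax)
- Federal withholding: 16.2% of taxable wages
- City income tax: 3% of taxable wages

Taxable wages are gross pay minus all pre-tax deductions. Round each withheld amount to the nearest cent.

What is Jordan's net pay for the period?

403(b): $1,581.85 × 0.043 = $68.02
457(b) deferral: $1,581.85 × 0.0674 = $106.62
Pre-tax total = $68.02 + $106.62 = $174.64
Taxable wages = $1,581.85 − $174.64 = $1,407.21
City income tax: $1,407.21 × 0.03 = $42.22
Federal withholding: $1,407.21 × 0.162 = $227.97
State disability insurance: $1,581.85 × 0.016 = $25.31
Medicare tax: $1,581.85 × 0.03 = $47.46
Gym membership: $137.78
Total deductions = $68.02 + $106.62 + $42.22 + $227.97 + $25.31 + $47.46 + $137.78 = $655.38
Net pay = $1,581.85 − $655.38 = $926.47

$926.47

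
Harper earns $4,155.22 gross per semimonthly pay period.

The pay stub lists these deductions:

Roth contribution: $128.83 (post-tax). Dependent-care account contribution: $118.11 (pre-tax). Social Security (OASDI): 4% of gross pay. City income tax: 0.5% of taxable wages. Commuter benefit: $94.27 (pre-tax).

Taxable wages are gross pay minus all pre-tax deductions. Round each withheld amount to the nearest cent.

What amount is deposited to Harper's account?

$3,628.09

Dependent-care account contribution: $118.11
Commuter benefit: $94.27
Pre-tax total = $118.11 + $94.27 = $212.38
Taxable wages = $4,155.22 − $212.38 = $3,942.84
City income tax: $3,942.84 × 0.005 = $19.71
Social Security (OASDI): $4,155.22 × 0.04 = $166.21
Roth contribution: $128.83
Total deductions = $118.11 + $94.27 + $19.71 + $166.21 + $128.83 = $527.13
Net pay = $4,155.22 − $527.13 = $3,628.09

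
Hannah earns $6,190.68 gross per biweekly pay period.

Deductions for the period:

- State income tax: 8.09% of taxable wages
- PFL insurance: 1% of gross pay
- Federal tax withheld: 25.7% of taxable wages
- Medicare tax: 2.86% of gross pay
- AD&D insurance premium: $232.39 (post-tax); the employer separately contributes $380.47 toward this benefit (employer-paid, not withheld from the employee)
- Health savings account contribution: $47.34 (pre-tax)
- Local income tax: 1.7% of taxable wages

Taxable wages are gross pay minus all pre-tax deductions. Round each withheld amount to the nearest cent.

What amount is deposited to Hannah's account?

$3,491.71

Health savings account contribution: $47.34
Taxable wages = $6,190.68 − $47.34 = $6,143.34
Federal tax withheld: $6,143.34 × 0.257 = $1,578.84
Local income tax: $6,143.34 × 0.017 = $104.44
State income tax: $6,143.34 × 0.0809 = $497.00
Medicare tax: $6,190.68 × 0.0286 = $177.05
PFL insurance: $6,190.68 × 0.01 = $61.91
AD&D insurance premium: $232.39
(Employer's $380.47 toward AD&D insurance premium is not withheld from the employee.)
Total deductions = $47.34 + $1,578.84 + $104.44 + $497.00 + $177.05 + $61.91 + $232.39 = $2,698.97
Net pay = $6,190.68 − $2,698.97 = $3,491.71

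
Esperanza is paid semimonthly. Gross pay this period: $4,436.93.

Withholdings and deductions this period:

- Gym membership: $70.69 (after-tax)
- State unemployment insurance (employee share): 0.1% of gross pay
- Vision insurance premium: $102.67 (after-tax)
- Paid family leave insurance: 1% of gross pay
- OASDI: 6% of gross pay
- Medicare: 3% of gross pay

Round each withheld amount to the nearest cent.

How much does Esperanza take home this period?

$3,815.43

Paid family leave insurance: $4,436.93 × 0.01 = $44.37
OASDI: $4,436.93 × 0.06 = $266.22
Medicare: $4,436.93 × 0.03 = $133.11
State unemployment insurance (employee share): $4,436.93 × 0.001 = $4.44
Gym membership: $70.69
Vision insurance premium: $102.67
Total deductions = $44.37 + $266.22 + $133.11 + $4.44 + $70.69 + $102.67 = $621.50
Net pay = $4,436.93 − $621.50 = $3,815.43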